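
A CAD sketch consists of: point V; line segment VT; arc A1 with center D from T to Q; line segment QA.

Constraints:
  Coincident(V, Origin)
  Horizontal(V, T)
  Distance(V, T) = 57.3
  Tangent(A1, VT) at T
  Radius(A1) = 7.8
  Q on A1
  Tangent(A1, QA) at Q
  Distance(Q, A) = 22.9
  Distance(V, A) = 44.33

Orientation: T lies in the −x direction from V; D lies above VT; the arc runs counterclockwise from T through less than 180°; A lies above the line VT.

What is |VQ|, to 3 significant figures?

50.9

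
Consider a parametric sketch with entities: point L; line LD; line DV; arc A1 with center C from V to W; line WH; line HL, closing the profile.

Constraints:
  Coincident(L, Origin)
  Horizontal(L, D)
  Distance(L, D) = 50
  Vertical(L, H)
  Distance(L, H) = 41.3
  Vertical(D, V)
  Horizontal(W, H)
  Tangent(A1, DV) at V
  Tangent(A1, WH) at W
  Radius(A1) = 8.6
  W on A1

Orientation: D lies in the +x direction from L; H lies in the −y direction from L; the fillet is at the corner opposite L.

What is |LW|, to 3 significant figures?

58.5

L is at the origin; L and D share the same y with |LD| = 50.0 and D on the +x side, so D = (50.0, 0.00). L and H share the same x with |LH| = 41.3 and H on the −y side, so H = (0.00, -41.3). The virtual corner opposite L is at (50.0, -41.3). Since A1 is tangent to DV there, CV ⟂ DV and the tangent condition forces CW to be normal to WH, with radius 8.6, so the center C sits 8.6 in from both sides at C = (41.4, -32.7). That places the tangent points at V = (50.0, -32.7) on DV and W = (41.4, -41.3) on WH. Then |LW| = |W − L| = 58.5.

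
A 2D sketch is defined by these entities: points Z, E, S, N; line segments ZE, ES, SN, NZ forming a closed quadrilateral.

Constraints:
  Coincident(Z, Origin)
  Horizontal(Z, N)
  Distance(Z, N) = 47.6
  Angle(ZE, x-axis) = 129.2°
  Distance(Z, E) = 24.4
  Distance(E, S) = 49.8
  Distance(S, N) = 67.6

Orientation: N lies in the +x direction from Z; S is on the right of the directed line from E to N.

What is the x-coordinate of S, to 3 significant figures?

-12.6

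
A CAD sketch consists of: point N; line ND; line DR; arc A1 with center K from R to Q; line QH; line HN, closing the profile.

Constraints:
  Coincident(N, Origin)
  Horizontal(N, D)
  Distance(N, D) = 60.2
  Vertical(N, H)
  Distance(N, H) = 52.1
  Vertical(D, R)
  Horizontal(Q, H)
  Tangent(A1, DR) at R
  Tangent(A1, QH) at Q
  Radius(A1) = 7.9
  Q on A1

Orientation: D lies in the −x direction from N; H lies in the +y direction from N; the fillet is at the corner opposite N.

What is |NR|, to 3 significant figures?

74.7

N is at the origin; ND is horizontal with |ND| = 60.2 and D on the −x side, so D = (-60.2, 0.00). NH is vertical with |NH| = 52.1 and H on the +y side, so H = (0.00, 52.1). The virtual corner opposite N is at (-60.2, 52.1). Tangency of A1 to DR means the radius KR is perpendicular to DR and the tangent condition forces KQ to be normal to QH, with radius 7.9, so the center K sits 7.9 in from both sides at K = (-52.3, 44.2). That places the tangent points at R = (-60.2, 44.2) on DR and Q = (-52.3, 52.1) on QH. Then |NR| = |R − N| = 74.7.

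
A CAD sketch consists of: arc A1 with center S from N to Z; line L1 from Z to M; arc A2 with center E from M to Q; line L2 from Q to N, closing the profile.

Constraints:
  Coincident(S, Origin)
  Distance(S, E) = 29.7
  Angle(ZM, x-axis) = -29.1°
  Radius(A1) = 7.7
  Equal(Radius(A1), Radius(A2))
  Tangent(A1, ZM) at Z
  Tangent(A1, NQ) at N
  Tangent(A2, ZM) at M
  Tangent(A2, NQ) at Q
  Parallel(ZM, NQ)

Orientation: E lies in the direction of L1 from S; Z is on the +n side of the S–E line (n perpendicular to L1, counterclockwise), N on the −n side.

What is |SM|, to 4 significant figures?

30.68

Tangency of A1 to both parallel lines with radius 7.7 puts Z and N at S ± 7.7·n: Z = (3.745, 6.728), N = (-3.745, -6.728). Equal radii place M and Q the same way about E: M = E + 7.7·n = (29.70, -7.716), Q = E − 7.7·n = (22.21, -21.17). Then |SM| = |M − S| = 30.68.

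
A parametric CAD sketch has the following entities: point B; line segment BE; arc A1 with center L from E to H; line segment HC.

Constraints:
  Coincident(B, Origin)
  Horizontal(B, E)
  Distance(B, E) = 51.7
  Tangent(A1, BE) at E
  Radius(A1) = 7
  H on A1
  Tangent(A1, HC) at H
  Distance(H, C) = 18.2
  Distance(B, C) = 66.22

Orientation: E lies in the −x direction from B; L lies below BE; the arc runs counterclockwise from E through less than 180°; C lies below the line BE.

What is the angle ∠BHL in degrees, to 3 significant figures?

15.9°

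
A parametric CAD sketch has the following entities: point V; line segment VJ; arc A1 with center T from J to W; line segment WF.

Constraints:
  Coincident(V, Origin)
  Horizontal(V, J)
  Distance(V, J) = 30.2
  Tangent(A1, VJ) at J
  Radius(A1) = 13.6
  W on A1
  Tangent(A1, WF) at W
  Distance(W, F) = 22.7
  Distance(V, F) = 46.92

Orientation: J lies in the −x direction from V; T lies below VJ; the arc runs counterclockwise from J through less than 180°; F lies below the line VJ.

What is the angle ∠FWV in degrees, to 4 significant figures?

77.50°

V is at the origin; VJ is horizontal with |VJ| = 30.2 and J on the −x side, so J = (-30.20, 0.000). Tangency of A1 to VJ means the radius TJ is perpendicular to VJ, so T = J + (0, -13.6) = (-30.20, -13.60). Since TW ⟂ WF (tangency), |TF| = √(13.6² + 22.7²) = 26.46 regardless of where W sits on A1. So F lies on both circle(V, 46.92) and circle(T, 26.46); the below-VJ intersection is F = (-25.19, -39.58). W is the foot of the tangent from F: W = (-40.33, -22.67).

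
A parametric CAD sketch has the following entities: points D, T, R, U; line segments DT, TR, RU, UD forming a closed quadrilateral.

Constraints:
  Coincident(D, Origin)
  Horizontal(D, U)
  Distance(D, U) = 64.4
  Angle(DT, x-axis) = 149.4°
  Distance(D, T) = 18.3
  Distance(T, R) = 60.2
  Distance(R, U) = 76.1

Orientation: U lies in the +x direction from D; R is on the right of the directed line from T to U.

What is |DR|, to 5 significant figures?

47.519

D is at the origin; DU is horizontal with |DU| = 64.4 and U in +x, so U = (64.4, 0). DT runs at 149.4° with |DT| = 18.3, so T = (-15.752, 9.3155). R is determined by |TR| = 60.2 and |RU| = 76.1 together: it lies at the intersection of circle(T, 60.2) and circle(U, 76.1). With |TU| = 80.691, the foot of the radical line on TU is 26.917 from T and the perpendicular offset is √(60.2² − 26.917²) = 53.847. Taking the right-of-TU solution: R = (4.7687, -47.279).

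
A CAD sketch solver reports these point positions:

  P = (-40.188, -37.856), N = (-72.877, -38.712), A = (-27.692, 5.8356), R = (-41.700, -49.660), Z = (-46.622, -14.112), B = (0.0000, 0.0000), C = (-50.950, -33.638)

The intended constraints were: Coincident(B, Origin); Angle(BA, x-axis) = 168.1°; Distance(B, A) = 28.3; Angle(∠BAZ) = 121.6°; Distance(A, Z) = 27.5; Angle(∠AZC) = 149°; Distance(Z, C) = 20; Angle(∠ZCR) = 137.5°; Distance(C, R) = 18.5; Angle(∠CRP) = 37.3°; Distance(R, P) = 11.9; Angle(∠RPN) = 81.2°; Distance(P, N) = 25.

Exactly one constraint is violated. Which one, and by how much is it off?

Distance(P, N) = 25 — off by 7.70.

B = (0.00, 0.00) ✓; BA at 168.1° ✓; |BA| = 28.30 ✓; ∠BAZ = 121.6° ✓; |AZ| = 27.50 ✓; ∠AZC = 149.0° ✓; |ZC| = 20.00 ✓; ∠ZCR = 137.5° ✓; |CR| = 18.50 ✓; ∠CRP = 37.30° ✓; |RP| = 11.90 ✓; ∠RPN = 81.20° ✓; |PN| = 32.70 ✗.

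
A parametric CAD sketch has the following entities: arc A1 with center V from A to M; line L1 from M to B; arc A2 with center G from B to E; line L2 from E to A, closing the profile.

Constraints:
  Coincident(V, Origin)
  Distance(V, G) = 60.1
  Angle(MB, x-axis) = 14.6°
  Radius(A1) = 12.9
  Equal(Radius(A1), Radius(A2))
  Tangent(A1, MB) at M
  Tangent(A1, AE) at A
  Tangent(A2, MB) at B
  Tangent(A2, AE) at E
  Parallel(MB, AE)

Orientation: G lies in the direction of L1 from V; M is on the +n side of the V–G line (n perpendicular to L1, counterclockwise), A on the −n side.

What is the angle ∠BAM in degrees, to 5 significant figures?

66.767°

The slot axis is L1's direction at 14.6°, so u = (cos 14.6°, sin 14.6°) = (0.96771, 0.25207) and n = (−sin 14.6°, cos 14.6°) = (-0.25207, 0.96771). V is at the origin and G lies 60.1 along u from V, so G = 60.1·u = (58.159, 15.149). Tangency of A1 to both parallel lines with radius 12.9 puts M and A at V ± 12.9·n: M = (-3.2517, 12.483), A = (3.2517, -12.483). Equal radii place B and E the same way about G: B = G + 12.9·n = (54.908, 27.633), E = G − 12.9·n = (61.411, 2.6659). Then cos ∠BAM = AB·AM / (|AB||AM|), giving 66.767°.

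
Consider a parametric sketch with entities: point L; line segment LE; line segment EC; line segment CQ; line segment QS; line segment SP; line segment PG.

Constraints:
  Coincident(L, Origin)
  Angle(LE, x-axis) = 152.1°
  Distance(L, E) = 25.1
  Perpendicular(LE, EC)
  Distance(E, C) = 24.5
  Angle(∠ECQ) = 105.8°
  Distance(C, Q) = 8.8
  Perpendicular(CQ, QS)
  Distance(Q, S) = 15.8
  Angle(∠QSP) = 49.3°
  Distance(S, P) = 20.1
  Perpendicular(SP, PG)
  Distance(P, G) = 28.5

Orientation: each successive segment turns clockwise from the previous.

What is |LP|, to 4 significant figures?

36.61

L is at the origin; LE runs at 152.1° with length 25.1, so E = (-22.18, 11.75). LE is perpendicular to EC, so EC runs at 62.10°; with |EC| = 24.5, C = (-10.72, 33.40). ∠ECQ = 105.8° gives CQ at -12.10° from the x-axis; with |CQ| = 8.8, Q = (-2.114, 31.55). The perpendicularity gives QS at right angles to CQ, so QS runs at -102.1°; with |QS| = 15.8, S = (-5.426, 16.10). ∠QSP = 49.3° gives SP at 127.2° from the x-axis; with |SP| = 20.1, P = (-17.58, 32.11). Then |LP| = |P − L| = 36.61.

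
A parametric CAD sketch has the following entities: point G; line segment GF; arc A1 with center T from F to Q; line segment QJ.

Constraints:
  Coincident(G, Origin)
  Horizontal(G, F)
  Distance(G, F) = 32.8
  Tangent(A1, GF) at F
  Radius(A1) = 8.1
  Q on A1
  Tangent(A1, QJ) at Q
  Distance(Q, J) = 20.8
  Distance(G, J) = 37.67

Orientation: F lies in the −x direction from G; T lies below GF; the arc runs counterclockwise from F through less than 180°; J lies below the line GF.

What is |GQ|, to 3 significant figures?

41.0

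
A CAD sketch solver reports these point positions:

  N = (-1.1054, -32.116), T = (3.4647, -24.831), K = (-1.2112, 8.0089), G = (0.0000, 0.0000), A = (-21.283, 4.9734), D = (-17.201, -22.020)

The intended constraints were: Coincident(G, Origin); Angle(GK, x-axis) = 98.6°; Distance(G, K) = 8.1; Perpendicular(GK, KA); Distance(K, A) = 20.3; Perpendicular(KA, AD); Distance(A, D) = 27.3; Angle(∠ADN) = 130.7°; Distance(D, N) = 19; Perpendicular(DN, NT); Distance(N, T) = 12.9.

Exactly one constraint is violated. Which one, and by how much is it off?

Distance(N, T) = 12.9 — off by 4.30.

G = (0.00, 0.00) ✓; GK at 98.60° ✓; |GK| = 8.100 ✓; ∠(GK, KA) = 90.00° ✓; |KA| = 20.30 ✓; ∠(KA, AD) = 90.00° ✓; |AD| = 27.30 ✓; ∠ADN = 130.7° ✓; |DN| = 19.00 ✓; ∠(DN, NT) = 90.00° ✓; |NT| = 8.600 ✗.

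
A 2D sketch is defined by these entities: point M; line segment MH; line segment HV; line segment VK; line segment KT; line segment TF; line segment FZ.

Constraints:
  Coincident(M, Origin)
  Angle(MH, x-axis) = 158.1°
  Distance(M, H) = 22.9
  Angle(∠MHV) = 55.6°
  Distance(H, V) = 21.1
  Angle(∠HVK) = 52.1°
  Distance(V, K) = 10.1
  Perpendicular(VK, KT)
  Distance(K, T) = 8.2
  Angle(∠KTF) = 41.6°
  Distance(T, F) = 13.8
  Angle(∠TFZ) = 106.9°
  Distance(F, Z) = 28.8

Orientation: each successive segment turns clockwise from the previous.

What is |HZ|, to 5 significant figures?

43.431

∠KTF = 41.6° gives TF at 37.400° from the x-axis; with |TF| = 13.8, F = (-1.6480, 19.158). ∠TFZ = 106.9° gives FZ at -35.700° from the x-axis; with |FZ| = 28.8, Z = (21.740, 2.3521). Then |HZ| = |Z − H| = 43.431.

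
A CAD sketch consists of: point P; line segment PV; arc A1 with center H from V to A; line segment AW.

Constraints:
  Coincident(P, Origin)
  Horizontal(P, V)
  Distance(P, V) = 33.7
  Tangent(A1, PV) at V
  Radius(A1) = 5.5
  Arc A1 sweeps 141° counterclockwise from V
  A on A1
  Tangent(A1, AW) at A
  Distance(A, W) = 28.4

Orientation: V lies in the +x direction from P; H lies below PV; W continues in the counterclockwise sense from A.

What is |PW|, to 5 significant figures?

59.166

On A1, V sits at bearing 90° from H; a 141° counterclockwise sweep puts A at bearing 231°, so A = H + 5.5·(cos 231°, sin 231°) = (30.239, -9.7743). A1 meets AW tangentially, so HA is at right angles to AW, so AW runs along (−sin 231°, cos 231°); with |AW| = 28.4, W = (52.310, -27.647). Then |PW| = |W − P| = 59.166.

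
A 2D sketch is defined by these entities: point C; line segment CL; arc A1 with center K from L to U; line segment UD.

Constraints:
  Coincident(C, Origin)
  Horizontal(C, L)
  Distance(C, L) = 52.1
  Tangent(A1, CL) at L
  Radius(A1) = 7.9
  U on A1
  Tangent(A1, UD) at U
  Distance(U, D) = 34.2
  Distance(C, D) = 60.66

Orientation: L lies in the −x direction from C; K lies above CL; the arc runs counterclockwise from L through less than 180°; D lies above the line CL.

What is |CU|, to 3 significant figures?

44.9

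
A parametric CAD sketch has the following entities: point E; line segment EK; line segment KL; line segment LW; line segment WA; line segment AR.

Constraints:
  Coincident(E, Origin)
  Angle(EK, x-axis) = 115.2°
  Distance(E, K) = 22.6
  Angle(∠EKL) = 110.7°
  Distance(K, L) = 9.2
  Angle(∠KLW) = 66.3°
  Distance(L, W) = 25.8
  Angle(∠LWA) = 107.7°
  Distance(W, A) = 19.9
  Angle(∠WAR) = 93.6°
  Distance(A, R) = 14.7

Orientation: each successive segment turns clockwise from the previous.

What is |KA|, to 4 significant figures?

30.06

E is at the origin; EK runs at 115.2° with length 22.6, so K = (-9.623, 20.45). ∠EKL = 110.7° gives KL at 45.90° from the x-axis; with |KL| = 9.2, L = (-3.220, 27.06). ∠KLW = 66.3° gives LW at -67.80° from the x-axis; with |LW| = 25.8, W = (6.528, 3.168). ∠LWA = 107.7° gives WA at -140.1° from the x-axis; with |WA| = 19.9, A = (-8.739, -9.596). Then |KA| = |A − K| = 30.06.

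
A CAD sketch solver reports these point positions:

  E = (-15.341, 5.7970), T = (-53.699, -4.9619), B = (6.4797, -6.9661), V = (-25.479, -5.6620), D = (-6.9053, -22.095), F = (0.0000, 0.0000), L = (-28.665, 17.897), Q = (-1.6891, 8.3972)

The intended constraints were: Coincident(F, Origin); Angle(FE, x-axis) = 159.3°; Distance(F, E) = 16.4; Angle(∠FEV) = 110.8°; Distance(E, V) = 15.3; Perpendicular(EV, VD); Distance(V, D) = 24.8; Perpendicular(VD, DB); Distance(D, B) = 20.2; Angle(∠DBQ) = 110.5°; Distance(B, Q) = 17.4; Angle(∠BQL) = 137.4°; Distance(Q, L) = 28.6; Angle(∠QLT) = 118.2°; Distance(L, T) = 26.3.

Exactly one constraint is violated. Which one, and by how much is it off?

Distance(L, T) = 26.3 — off by 7.60.

F = (0.00, 0.00) ✓; FE at 159.3° ✓; |FE| = 16.40 ✓; ∠FEV = 110.8° ✓; |EV| = 15.30 ✓; ∠(EV, VD) = 90.00° ✓; |VD| = 24.80 ✓; ∠(VD, DB) = 90.00° ✓; |DB| = 20.20 ✓; ∠DBQ = 110.5° ✓; |BQ| = 17.40 ✓; ∠BQL = 137.4° ✓; |QL| = 28.60 ✓; ∠QLT = 118.2° ✓; |LT| = 33.90 ✗.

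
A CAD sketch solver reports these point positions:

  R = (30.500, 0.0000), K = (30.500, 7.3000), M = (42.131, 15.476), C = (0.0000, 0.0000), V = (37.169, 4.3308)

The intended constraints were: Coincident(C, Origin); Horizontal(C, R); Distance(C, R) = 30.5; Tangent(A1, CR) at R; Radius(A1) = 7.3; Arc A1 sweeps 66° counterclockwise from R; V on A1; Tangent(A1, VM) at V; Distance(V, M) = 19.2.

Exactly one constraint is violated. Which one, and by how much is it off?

Distance(V, M) = 19.2 — off by 7.00.

C = (0.00, 0.00) ✓; C.y = 0.00, R.y = 0.00 ✓; |CR| = 30.50 ✓; ∠(KR, RC) = 90.00° ✓; |KR| = 7.300 ✓; bearing(K→V) − bearing(K→R) = 66.00° ✓; |KV| = 7.300 ✓; ∠(KV, VM) = 90.00° ✓; |VM| = 12.20 ✗.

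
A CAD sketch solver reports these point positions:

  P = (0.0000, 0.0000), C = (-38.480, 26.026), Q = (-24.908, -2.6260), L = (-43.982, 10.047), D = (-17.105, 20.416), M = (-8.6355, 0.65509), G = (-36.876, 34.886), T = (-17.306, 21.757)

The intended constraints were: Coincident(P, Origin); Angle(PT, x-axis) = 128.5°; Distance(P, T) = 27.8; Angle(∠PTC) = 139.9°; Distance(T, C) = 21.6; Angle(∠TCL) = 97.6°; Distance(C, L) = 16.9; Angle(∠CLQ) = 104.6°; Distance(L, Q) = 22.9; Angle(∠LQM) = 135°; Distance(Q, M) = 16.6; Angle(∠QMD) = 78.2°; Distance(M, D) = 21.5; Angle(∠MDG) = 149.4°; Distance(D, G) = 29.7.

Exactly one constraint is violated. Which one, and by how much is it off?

Distance(D, G) = 29.7 — off by 5.20.

P = (0.00, 0.00) ✓; PT at 128.5° ✓; |PT| = 27.80 ✓; ∠PTC = 139.9° ✓; |TC| = 21.60 ✓; ∠TCL = 97.60° ✓; |CL| = 16.90 ✓; ∠CLQ = 104.6° ✓; |LQ| = 22.90 ✓; ∠LQM = 135.0° ✓; |QM| = 16.60 ✓; ∠QMD = 78.20° ✓; |MD| = 21.50 ✓; ∠MDG = 149.4° ✓; |DG| = 24.50 ✗.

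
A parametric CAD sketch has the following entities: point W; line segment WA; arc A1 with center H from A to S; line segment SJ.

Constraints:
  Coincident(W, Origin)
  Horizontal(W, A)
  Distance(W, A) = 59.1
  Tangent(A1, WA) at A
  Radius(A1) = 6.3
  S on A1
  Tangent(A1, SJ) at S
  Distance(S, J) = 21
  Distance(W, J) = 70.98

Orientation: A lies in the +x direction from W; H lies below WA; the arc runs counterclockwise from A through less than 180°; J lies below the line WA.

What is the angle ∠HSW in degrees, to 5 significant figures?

135.91°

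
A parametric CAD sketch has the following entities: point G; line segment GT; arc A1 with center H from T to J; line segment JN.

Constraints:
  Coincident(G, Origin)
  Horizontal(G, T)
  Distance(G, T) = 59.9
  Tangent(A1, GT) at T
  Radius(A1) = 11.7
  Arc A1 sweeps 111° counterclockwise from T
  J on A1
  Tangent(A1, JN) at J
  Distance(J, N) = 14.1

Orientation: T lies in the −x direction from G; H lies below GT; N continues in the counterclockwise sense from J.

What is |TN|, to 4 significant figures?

29.64

On A1, T sits at bearing 90° from H; a 111° counterclockwise sweep puts J at bearing 201°, so J = H + 11.7·(cos 201°, sin 201°) = (-70.82, -15.89). Tangency of A1 to JN means the radius HJ is perpendicular to JN, so JN runs along (−sin 201°, cos 201°); with |JN| = 14.1, N = (-65.77, -29.06). Then |TN| = |N − T| = 29.64.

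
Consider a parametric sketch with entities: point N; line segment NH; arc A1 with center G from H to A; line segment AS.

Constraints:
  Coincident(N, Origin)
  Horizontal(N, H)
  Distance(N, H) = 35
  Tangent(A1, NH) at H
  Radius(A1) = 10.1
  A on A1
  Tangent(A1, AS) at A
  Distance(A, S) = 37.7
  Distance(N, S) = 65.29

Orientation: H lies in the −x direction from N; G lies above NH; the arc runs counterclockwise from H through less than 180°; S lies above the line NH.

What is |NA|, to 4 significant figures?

30.11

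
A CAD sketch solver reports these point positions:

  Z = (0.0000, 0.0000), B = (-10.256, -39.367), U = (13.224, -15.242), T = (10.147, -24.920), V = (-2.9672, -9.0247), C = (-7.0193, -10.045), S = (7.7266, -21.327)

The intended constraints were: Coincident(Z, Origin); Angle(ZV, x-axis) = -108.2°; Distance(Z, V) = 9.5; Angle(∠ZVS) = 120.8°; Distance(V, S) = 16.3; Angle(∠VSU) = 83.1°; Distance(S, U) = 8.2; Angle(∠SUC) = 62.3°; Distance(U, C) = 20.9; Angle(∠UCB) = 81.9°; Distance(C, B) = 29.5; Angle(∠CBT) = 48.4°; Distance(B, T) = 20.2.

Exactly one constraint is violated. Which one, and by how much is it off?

Distance(B, T) = 20.2 — off by 4.80.

Z = (0.00, 0.00) ✓; ZV at -108.2° ✓; |ZV| = 9.500 ✓; ∠ZVS = 120.8° ✓; |VS| = 16.30 ✓; ∠VSU = 83.09° ✓; |SU| = 8.201 ✓; ∠SUC = 62.30° ✓; |UC| = 20.90 ✓; ∠UCB = 81.90° ✓; |CB| = 29.50 ✓; ∠CBT = 48.40° ✓; |BT| = 25.00 ✗.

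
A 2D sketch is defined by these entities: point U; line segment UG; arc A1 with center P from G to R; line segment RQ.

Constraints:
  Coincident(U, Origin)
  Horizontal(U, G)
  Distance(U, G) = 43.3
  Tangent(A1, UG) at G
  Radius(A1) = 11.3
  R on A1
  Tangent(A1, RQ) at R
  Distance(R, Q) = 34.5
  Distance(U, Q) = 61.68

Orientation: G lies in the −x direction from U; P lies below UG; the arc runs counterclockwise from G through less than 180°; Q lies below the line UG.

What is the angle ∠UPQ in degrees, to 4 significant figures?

98.56°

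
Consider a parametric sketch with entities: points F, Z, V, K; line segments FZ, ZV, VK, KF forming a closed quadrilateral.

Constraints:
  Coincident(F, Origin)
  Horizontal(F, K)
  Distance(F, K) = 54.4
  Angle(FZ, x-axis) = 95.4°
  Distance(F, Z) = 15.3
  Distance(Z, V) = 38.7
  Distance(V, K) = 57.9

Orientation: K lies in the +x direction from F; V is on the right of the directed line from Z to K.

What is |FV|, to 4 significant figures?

23.41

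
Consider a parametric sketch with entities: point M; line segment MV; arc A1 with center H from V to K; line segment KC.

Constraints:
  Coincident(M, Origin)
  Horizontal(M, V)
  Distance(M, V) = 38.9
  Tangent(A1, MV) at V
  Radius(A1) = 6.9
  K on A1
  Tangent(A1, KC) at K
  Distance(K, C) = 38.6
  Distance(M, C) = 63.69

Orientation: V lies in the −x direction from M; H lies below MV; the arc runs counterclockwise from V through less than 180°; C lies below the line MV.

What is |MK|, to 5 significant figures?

46.352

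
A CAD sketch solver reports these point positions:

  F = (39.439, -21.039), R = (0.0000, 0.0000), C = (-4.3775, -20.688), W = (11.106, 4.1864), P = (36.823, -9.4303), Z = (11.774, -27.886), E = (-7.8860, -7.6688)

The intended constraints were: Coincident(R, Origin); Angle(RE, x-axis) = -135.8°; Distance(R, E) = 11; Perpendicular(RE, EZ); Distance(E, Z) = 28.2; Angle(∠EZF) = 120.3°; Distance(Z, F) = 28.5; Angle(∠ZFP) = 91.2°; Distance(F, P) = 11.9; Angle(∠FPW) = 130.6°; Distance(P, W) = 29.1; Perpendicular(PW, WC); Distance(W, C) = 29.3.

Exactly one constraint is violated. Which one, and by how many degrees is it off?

Perpendicular(PW, WC) — off by 4.00°.

R = (0.00, 0.00) ✓; RE at -135.8° ✓; |RE| = 11.00 ✓; ∠(RE, EZ) = 90.00° ✓; |EZ| = 28.20 ✓; ∠EZF = 120.3° ✓; |ZF| = 28.50 ✓; ∠ZFP = 91.20° ✓; |FP| = 11.90 ✓; ∠FPW = 130.6° ✓; |PW| = 29.10 ✓; ∠(PW, WC) = 86.00° ✗; |WC| = 29.30 ✓.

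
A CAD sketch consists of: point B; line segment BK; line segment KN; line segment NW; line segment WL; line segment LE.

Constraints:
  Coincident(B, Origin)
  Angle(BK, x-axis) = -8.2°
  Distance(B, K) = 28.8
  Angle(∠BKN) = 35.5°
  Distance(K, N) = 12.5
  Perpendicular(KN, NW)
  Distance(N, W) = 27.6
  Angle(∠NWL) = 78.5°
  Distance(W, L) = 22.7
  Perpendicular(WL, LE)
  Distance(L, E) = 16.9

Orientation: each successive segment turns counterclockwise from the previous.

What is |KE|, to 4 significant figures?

9.114

∠NWL = 78.5° gives WL at -32.20° from the x-axis; with |WL| = 22.7, L = (19.61, -27.52). WL is perpendicular to LE, so LE runs at 57.80°; with |LE| = 16.9, E = (28.61, -13.22). Then |KE| = |E − K| = 9.114.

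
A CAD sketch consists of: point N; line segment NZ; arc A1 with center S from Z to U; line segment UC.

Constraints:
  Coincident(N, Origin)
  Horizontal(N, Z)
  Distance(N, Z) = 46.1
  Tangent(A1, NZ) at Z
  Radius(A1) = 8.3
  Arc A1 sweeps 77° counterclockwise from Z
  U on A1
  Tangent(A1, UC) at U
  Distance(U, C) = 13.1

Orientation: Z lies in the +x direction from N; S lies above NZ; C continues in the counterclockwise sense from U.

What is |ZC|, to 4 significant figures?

22.14

On A1, Z sits at bearing -90° from S; a 77° counterclockwise sweep puts U at bearing -13°, so U = S + 8.3·(cos -13°, sin -13°) = (54.19, 6.433). Since A1 is tangent to UC there, SU ⟂ UC, so UC runs along (−sin -13°, cos -13°); with |UC| = 13.1, C = (57.13, 19.20). Then |ZC| = |C − Z| = 22.14.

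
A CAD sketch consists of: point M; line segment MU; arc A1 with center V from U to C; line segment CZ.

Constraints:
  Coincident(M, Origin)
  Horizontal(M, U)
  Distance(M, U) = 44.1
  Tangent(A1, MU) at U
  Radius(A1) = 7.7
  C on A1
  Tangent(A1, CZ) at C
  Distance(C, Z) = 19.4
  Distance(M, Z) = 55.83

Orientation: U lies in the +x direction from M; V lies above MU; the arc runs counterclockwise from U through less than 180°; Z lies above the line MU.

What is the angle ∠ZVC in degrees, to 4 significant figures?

68.35°

M is at the origin; M and U share the same y with |MU| = 44.1 and U on the +x side, so U = (44.10, 0.000). Since A1 is tangent to MU there, VU ⟂ MU, so V = U + (0, 7.7) = (44.10, 7.700). Since VC ⟂ CZ (tangency), |VZ| = √(7.7² + 19.4²) = 20.87 regardless of where C sits on A1. So Z lies on both circle(M, 55.83) and circle(V, 20.87); the above-MU intersection is Z = (48.21, 28.16). C is the foot of the tangent from Z: C = (51.68, 9.077).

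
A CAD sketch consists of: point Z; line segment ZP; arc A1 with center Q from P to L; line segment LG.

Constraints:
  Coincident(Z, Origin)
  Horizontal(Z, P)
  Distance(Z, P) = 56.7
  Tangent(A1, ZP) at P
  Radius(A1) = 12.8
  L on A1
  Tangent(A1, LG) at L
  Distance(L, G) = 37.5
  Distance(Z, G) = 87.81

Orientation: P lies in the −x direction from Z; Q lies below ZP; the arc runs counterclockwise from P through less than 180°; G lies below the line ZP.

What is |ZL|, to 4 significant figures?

70.41

Checks: |QL| = 12.80 ✓; ∠(QL, LG) = 90.00° ✓; |LG| = 37.50 ✓; |ZG| = 87.81 ✓.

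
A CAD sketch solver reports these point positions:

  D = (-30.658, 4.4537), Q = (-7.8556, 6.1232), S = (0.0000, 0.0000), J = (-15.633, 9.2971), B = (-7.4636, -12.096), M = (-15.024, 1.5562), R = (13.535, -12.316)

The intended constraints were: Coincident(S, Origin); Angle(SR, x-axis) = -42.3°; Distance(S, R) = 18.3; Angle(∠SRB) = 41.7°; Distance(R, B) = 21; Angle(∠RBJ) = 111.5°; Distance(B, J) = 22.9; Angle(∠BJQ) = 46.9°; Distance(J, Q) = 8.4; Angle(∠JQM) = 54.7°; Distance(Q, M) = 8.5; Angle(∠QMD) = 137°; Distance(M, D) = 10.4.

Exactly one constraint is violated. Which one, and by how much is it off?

Distance(M, D) = 10.4 — off by 5.50.

S = (0.00, 0.00) ✓; SR at -42.30° ✓; |SR| = 18.30 ✓; ∠SRB = 41.70° ✓; |RB| = 21.00 ✓; ∠RBJ = 111.5° ✓; |BJ| = 22.90 ✓; ∠BJQ = 46.90° ✓; |JQ| = 8.400 ✓; ∠JQM = 54.70° ✓; |QM| = 8.500 ✓; ∠QMD = 137.0° ✓; |MD| = 15.90 ✗.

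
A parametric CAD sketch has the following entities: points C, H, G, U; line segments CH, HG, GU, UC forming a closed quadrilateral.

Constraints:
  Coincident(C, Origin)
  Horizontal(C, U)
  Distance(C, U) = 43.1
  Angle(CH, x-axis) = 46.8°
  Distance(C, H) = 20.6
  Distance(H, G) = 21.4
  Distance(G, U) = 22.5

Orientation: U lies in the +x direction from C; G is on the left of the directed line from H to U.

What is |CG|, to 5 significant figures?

40.480

C is at the origin; CU is horizontal with |CU| = 43.1 and U in +x, so U = (43.1, 0). CH runs at 46.8° with |CH| = 20.6, so H = (14.102, 15.017). G is determined by |HG| = 21.4 and |GU| = 22.5 together: it lies at the intersection of circle(H, 21.4) and circle(U, 22.5). With |HU| = 32.656, the foot of the radical line on HU is 15.589 from H and the perpendicular offset is √(21.4² − 15.589²) = 14.661. Taking the left-of-HU solution: G = (34.686, 20.868).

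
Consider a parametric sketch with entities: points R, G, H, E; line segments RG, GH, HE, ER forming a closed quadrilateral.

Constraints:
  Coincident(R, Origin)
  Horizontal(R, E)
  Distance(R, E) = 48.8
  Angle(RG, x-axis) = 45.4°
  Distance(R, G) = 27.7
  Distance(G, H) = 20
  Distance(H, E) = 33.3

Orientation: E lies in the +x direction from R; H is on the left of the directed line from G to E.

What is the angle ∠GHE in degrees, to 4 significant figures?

78.81°

Checks: R.y = 0.00, E.y = 0.00 ✓; |GH| = 20.00 ✓; |HE| = 33.30 ✓.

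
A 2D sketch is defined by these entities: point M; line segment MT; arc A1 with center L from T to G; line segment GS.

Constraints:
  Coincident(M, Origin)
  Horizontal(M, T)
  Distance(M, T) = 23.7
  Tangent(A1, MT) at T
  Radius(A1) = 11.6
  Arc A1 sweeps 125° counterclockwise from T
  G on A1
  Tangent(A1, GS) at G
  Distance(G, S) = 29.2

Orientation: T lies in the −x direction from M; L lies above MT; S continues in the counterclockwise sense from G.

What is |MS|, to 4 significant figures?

52.31

On A1, T sits at bearing -90° from L; a 125° counterclockwise sweep puts G at bearing 35°, so G = L + 11.6·(cos 35°, sin 35°) = (-14.20, 18.25). Tangency of A1 to GS means the radius LG is perpendicular to GS, so GS runs along (−sin 35°, cos 35°); with |GS| = 29.2, S = (-30.95, 42.17). Then |MS| = |S − M| = 52.31.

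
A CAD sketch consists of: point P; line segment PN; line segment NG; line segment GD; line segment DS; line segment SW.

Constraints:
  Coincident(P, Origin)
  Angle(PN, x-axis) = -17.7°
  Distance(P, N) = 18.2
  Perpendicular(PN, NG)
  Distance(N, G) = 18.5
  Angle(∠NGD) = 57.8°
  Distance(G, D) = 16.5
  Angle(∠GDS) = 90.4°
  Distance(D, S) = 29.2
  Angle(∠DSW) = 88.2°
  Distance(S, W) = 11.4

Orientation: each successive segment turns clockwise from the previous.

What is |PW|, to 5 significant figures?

30.421

P is at the origin; PN runs at -17.7° with length 18.2, so N = (17.338, -5.5334). The perpendicularity gives NG at right angles to PN, so NG runs at -107.70°; with |NG| = 18.5, G = (11.714, -23.158). ∠NGD = 57.8° gives GD at 130.10° from the x-axis; with |GD| = 16.5, D = (1.0858, -10.536). ∠GDS = 90.4° gives DS at 40.500° from the x-axis; with |DS| = 29.2, S = (23.290, 8.4274). ∠DSW = 88.2° gives SW at -51.300° from the x-axis; with |SW| = 11.4, W = (30.417, -0.46946). Then |PW| = |W − P| = 30.421.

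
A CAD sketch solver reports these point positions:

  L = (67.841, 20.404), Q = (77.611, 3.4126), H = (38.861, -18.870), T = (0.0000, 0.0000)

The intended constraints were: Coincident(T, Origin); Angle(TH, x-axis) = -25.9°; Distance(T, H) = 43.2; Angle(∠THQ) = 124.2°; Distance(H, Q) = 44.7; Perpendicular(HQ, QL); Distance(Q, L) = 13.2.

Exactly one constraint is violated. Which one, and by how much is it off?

Distance(Q, L) = 13.2 — off by 6.40.

T = (0.00, 0.00) ✓; TH at -25.90° ✓; |TH| = 43.20 ✓; ∠THQ = 124.2° ✓; |HQ| = 44.70 ✓; ∠(HQ, QL) = 90.00° ✓; |QL| = 19.60 ✗.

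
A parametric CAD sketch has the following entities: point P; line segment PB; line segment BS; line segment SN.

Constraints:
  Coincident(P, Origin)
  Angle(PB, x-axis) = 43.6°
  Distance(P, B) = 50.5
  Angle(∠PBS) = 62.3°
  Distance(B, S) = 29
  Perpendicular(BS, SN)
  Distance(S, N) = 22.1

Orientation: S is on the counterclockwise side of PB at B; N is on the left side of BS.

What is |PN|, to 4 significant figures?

23.28

P is at the origin; PB runs at 43.6° with length 50.5, so B = 50.5·(cos 43.6°, sin 43.6°) = (36.57, 34.83). ∠PBS = 62.3°, so BS runs at 43.6° + (180° − 62.3°) = 161.3° from the x-axis; with |BS| = 29.0, S = B + 29.0·(cos 161.3°, sin 161.3°) = (9.102, 44.12). The perpendicularity gives SN at right angles to BS; with |SN| = 22.1 on the left of BS, N = S + 22.1·(-0.3206, -0.9472) = (2.016, 23.19). Then |PN| = |N − P| = 23.28.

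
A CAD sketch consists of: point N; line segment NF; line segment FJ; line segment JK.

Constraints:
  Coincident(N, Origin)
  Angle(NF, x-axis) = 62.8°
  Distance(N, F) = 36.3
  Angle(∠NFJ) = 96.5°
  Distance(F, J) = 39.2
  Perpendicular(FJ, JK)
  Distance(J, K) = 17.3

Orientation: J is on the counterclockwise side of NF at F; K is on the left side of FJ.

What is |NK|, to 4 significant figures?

47.20

N is at the origin; NF runs at 62.8° with length 36.3, so F = 36.3·(cos 62.8°, sin 62.8°) = (16.59, 32.29). ∠NFJ = 96.5°, so FJ runs at 62.8° + (180° − 96.5°) = 146.3° from the x-axis; with |FJ| = 39.2, J = F + 39.2·(cos 146.3°, sin 146.3°) = (-16.02, 54.04). FJ is perpendicular to JK; with |JK| = 17.3 on the left of FJ, K = J + 17.3·(-0.5548, -0.8320) = (-25.62, 39.64). Then |NK| = |K − N| = 47.20.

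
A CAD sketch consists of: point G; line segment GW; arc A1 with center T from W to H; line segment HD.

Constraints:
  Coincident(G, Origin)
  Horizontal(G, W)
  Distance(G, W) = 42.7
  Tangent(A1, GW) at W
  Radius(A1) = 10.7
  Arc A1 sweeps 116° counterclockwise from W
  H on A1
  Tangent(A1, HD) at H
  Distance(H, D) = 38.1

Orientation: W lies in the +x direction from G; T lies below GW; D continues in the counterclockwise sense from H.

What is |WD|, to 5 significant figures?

50.138

G is at the origin; GW is horizontal with |GW| = 42.7 and W on the +x side, so W = (42.700, 0.0000). A1 meets GW tangentially, so TW is at right angles to GW, so T = W + (0, -10.7) = (42.700, -10.700). On A1, W sits at bearing 90° from T; a 116° counterclockwise sweep puts H at bearing 206°, so H = T + 10.7·(cos 206°, sin 206°) = (33.083, -15.391). The tangent condition forces TH to be normal to HD, so HD runs along (−sin 206°, cos 206°); with |HD| = 38.1, D = (49.785, -49.635). Then |WD| = |D − W| = 50.138.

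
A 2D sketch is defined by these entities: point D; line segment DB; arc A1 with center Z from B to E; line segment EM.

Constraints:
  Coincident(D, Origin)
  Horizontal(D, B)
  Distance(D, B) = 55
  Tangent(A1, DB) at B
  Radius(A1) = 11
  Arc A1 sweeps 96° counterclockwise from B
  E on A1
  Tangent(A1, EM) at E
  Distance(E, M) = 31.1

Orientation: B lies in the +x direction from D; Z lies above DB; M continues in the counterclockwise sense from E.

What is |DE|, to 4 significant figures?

67.05

D is at the origin; DB is horizontal with |DB| = 55.0 and B on the +x side, so B = (55.00, 0.000). The tangent condition forces ZB to be normal to DB, so Z = B + (0, 11) = (55.00, 11.00). On A1, B sits at bearing -90° from Z; a 96° counterclockwise sweep puts E at bearing 6°, so E = Z + 11.0·(cos 6°, sin 6°) = (65.94, 12.15). Then |DE| = |E − D| = 67.05.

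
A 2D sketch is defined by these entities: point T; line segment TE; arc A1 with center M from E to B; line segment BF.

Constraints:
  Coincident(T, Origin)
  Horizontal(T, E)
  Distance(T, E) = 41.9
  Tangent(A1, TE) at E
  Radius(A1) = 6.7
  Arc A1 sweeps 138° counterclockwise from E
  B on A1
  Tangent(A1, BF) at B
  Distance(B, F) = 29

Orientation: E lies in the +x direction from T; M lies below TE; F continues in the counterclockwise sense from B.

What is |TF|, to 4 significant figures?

66.66

T is at the origin; TE is horizontal with |TE| = 41.9 and E on the +x side, so E = (41.90, 0.000). A1 meets TE tangentially, so ME is at right angles to TE, so M = E + (0, -6.7) = (41.90, -6.700). On A1, E sits at bearing 90° from M; a 138° counterclockwise sweep puts B at bearing 228°, so B = M + 6.7·(cos 228°, sin 228°) = (37.42, -11.68). Tangency of A1 to BF means the radius MB is perpendicular to BF, so BF runs along (−sin 228°, cos 228°); with |BF| = 29.0, F = (58.97, -31.08). Then |TF| = |F − T| = 66.66.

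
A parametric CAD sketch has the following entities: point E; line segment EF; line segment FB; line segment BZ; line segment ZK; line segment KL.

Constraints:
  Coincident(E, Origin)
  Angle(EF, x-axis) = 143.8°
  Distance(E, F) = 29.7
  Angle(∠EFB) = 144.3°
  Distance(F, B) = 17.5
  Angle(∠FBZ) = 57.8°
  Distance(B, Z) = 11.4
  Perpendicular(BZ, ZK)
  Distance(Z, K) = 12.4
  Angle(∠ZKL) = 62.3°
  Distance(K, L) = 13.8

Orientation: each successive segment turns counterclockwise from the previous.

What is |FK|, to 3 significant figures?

3.18

E is at the origin; EF runs at 143.8° with length 29.7, so F = (-24.0, 17.5). ∠EFB = 144.3° gives FB at 180° from the x-axis; with |FB| = 17.5, B = (-41.5, 17.7). ∠FBZ = 57.8° gives BZ at -58.3° from the x-axis; with |BZ| = 11.4, Z = (-35.5, 7.99). BZ ⟂ ZK, so ZK runs at 31.7°; with |ZK| = 12.4, K = (-24.9, 14.5). Then |FK| = |K − F| = 3.18.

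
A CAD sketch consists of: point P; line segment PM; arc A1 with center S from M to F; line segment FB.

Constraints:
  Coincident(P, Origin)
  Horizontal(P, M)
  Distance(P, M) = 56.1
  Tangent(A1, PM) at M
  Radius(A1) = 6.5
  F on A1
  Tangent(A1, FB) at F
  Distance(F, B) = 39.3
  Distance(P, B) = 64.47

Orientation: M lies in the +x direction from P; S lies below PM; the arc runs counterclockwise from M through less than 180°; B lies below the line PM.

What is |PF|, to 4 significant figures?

49.98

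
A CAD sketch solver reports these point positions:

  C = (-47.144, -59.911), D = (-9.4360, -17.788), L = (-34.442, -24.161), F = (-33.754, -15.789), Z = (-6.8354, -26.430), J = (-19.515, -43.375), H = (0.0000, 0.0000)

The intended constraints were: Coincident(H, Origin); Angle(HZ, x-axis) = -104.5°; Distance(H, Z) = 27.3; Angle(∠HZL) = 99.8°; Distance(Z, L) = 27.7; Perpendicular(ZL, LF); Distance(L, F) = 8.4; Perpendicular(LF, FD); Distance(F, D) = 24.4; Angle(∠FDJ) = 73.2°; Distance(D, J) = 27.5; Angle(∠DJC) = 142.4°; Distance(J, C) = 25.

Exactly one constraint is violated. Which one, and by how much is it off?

Distance(J, C) = 25 — off by 7.20.

H = (0.00, 0.00) ✓; HZ at -104.5° ✓; |HZ| = 27.30 ✓; ∠HZL = 99.80° ✓; |ZL| = 27.70 ✓; ∠(ZL, LF) = 90.00° ✓; |LF| = 8.400 ✓; ∠(LF, FD) = 90.00° ✓; |FD| = 24.40 ✓; ∠FDJ = 73.20° ✓; |DJ| = 27.50 ✓; ∠DJC = 142.4° ✓; |JC| = 32.20 ✗.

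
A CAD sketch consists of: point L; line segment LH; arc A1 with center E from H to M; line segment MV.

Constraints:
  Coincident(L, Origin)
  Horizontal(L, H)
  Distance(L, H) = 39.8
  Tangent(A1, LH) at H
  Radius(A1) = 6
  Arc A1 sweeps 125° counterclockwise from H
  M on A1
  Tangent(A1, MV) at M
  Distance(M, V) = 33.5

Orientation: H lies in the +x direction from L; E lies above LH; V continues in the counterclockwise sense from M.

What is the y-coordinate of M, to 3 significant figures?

9.44

L is at the origin; LH is horizontal with |LH| = 39.8 and H on the +x side, so H = (39.8, 0.00). Tangency of A1 to LH means the radius EH is perpendicular to LH, so E = H + (0, 6) = (39.8, 6.00). On A1, H sits at bearing -90° from E; a 125° counterclockwise sweep puts M at bearing 35°, so M = E + 6.0·(cos 35°, sin 35°) = (44.7, 9.44). So M.y = 9.44.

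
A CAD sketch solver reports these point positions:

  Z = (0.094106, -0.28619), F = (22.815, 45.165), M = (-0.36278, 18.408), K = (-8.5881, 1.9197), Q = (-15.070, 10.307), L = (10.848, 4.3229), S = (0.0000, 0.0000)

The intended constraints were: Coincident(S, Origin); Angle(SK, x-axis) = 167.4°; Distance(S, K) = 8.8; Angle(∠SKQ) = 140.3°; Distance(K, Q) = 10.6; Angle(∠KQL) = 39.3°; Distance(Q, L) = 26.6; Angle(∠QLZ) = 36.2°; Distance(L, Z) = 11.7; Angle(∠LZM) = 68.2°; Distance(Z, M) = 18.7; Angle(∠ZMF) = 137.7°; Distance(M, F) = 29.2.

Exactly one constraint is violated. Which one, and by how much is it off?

Distance(M, F) = 29.2 — off by 6.20.

S = (0.00, 0.00) ✓; SK at 167.4° ✓; |SK| = 8.800 ✓; ∠SKQ = 140.3° ✓; |KQ| = 10.60 ✓; ∠KQL = 39.30° ✓; |QL| = 26.60 ✓; ∠QLZ = 36.20° ✓; |LZ| = 11.70 ✓; ∠LZM = 68.20° ✓; |ZM| = 18.70 ✓; ∠ZMF = 137.7° ✓; |MF| = 35.40 ✗.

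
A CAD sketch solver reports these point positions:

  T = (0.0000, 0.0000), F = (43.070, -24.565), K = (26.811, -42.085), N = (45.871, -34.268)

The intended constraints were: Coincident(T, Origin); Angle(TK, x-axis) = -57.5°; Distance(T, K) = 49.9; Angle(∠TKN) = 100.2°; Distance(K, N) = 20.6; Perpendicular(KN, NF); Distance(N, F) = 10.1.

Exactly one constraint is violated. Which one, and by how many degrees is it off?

Perpendicular(KN, NF) — off by 6.20°.

T = (0.00, 0.00) ✓; TK at -57.50° ✓; |TK| = 49.90 ✓; ∠TKN = 100.2° ✓; |KN| = 20.60 ✓; ∠(KN, NF) = 83.80° ✗; |NF| = 10.10 ✓.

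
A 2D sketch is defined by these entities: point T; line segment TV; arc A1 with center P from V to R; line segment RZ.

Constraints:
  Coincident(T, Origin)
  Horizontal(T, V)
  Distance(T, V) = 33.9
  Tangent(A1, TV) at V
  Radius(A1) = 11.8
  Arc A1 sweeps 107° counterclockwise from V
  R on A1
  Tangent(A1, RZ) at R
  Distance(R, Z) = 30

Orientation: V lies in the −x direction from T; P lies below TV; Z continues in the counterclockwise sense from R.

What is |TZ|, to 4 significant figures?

57.07

T is at the origin; TV is horizontal with |TV| = 33.9 and V on the −x side, so V = (-33.90, 0.000). The tangent condition forces PV to be normal to TV, so P = V + (0, -11.8) = (-33.90, -11.80). On A1, V sits at bearing 90° from P; a 107° counterclockwise sweep puts R at bearing 197°, so R = P + 11.8·(cos 197°, sin 197°) = (-45.18, -15.25). A1 meets RZ tangentially, so PR is at right angles to RZ, so RZ runs along (−sin 197°, cos 197°); with |RZ| = 30.0, Z = (-36.41, -43.94). Then |TZ| = |Z − T| = 57.07.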